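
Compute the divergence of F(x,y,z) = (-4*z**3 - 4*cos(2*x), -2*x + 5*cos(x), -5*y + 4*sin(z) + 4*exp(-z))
8*sin(2*x) + 4*cos(z) - 4*exp(-z)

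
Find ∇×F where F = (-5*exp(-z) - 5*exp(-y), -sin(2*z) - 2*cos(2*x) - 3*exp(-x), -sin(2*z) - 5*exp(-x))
(2*cos(2*z), 5*exp(-z) - 5*exp(-x), 4*sin(2*x) - 5*exp(-y) + 3*exp(-x))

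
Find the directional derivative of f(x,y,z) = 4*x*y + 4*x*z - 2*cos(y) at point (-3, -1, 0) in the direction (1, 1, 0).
-sqrt(2)*(sin(1) + 8)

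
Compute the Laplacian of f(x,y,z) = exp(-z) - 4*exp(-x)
exp(-z) - 4*exp(-x)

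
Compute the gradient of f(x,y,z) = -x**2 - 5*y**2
(-2*x, -10*y, 0)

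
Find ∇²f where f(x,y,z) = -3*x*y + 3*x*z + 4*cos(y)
-4*cos(y)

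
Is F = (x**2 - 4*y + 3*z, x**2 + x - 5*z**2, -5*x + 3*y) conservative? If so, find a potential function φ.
No, ∇×F = (10*z + 3, 8, 2*x + 5) ≠ 0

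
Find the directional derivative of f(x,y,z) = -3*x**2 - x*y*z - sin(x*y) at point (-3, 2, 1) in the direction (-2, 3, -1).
sqrt(14)*(-29 + 13*cos(6))/14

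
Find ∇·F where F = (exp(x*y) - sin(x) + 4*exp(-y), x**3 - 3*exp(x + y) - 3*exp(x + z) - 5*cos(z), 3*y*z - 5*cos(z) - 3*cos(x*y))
y*exp(x*y) + 3*y - 3*exp(x + y) + 5*sin(z) - cos(x)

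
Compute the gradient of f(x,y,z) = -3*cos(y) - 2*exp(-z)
(0, 3*sin(y), 2*exp(-z))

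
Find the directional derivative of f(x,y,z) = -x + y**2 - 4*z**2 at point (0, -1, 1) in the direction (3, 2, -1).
sqrt(14)/14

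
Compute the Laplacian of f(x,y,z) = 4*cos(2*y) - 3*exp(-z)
-16*cos(2*y) - 3*exp(-z)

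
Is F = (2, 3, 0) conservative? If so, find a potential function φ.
Yes, F is conservative. φ = 2*x + 3*y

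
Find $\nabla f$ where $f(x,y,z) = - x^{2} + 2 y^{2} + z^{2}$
(-2*x, 4*y, 2*z)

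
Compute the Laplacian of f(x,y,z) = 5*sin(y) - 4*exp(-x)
-5*sin(y) - 4*exp(-x)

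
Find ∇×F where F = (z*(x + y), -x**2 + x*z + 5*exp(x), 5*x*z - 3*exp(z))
(-x, x + y - 5*z, -2*x + 5*exp(x))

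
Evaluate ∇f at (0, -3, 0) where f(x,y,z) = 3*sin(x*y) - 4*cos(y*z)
(-9, 0, 0)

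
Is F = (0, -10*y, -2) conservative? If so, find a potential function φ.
Yes, F is conservative. φ = -5*y**2 - 2*z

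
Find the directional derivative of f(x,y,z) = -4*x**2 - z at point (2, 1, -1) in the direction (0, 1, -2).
2*sqrt(5)/5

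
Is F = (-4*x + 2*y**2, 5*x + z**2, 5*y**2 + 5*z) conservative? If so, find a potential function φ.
No, ∇×F = (10*y - 2*z, 0, 5 - 4*y) ≠ 0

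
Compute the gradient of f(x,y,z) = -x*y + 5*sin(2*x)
(-y + 10*cos(2*x), -x, 0)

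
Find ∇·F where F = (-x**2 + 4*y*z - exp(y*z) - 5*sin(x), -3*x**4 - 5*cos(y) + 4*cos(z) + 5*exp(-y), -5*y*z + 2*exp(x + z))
-2*x - 5*y + 2*exp(x + z) + 5*sin(y) - 5*cos(x) - 5*exp(-y)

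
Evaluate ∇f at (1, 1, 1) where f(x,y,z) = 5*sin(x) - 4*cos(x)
(5*cos(1) + 4*sin(1), 0, 0)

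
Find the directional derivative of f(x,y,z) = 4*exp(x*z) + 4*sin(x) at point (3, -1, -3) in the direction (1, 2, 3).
2*sqrt(14)*(exp(9)*cos(3) + 6)*exp(-9)/7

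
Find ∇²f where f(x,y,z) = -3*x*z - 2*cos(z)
2*cos(z)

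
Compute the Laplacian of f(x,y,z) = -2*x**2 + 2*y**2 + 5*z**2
10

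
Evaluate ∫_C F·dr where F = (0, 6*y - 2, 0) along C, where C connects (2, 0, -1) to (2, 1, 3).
1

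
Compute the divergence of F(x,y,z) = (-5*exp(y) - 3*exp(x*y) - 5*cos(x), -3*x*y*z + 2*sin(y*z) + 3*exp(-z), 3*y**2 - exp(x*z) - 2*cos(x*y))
-3*x*z - x*exp(x*z) - 3*y*exp(x*y) + 2*z*cos(y*z) + 5*sin(x)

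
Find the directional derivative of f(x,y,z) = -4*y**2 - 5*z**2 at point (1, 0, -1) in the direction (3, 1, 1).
10*sqrt(11)/11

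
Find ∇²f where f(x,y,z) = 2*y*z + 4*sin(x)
-4*sin(x)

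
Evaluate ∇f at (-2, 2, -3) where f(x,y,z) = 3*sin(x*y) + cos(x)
(6*cos(4) + sin(2), -6*cos(4), 0)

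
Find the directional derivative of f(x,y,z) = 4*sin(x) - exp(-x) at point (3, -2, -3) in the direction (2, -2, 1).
8*cos(3)/3 + 2*exp(-3)/3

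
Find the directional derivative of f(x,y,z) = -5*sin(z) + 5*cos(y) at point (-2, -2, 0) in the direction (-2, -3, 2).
-5*sqrt(17)*(2 + 3*sin(2))/17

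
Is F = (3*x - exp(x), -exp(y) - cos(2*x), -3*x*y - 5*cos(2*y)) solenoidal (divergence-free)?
No, ∇·F = -exp(x) - exp(y) + 3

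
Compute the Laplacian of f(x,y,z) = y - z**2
-2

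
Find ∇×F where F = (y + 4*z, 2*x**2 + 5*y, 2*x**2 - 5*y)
(-5, 4 - 4*x, 4*x - 1)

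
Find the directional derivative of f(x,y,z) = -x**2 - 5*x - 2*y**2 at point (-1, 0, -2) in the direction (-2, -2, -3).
6*sqrt(17)/17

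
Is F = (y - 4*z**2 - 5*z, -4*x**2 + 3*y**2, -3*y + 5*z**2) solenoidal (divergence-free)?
No, ∇·F = 6*y + 10*z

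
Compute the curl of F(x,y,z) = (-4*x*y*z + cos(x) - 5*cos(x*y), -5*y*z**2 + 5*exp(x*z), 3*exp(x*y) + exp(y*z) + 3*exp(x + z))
(3*x*exp(x*y) - 5*x*exp(x*z) + 10*y*z + z*exp(y*z), -4*x*y - 3*y*exp(x*y) - 3*exp(x + z), 4*x*z - 5*x*sin(x*y) + 5*z*exp(x*z))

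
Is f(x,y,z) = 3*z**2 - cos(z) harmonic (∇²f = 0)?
No, ∇²f = cos(z) + 6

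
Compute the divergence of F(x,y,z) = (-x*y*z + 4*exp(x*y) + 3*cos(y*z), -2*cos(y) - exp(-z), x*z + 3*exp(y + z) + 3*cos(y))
x - y*z + 4*y*exp(x*y) + 3*exp(y + z) + 2*sin(y)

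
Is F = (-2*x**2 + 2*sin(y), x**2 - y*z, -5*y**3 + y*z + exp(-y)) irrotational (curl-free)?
No, ∇×F = (-15*y**2 + y + z - exp(-y), 0, 2*x - 2*cos(y))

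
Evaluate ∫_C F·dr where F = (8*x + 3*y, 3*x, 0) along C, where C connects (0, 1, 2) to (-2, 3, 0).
-2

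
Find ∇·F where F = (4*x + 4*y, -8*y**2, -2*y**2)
4 - 16*y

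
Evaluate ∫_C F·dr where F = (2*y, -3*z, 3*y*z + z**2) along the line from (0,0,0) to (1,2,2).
20/3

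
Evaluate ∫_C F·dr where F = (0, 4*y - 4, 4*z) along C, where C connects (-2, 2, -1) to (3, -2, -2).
22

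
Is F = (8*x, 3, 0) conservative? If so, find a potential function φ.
Yes, F is conservative. φ = 4*x**2 + 3*y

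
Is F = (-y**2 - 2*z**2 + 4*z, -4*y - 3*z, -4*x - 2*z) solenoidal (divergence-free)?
No, ∇·F = -6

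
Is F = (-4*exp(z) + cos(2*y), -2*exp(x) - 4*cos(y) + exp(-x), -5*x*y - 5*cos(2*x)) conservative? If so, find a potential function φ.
No, ∇×F = (-5*x, 5*y - 4*exp(z) - 10*sin(2*x), -2*exp(x) + 2*sin(2*y) - exp(-x)) ≠ 0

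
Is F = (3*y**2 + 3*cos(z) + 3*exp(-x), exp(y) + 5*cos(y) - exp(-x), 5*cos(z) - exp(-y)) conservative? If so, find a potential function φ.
No, ∇×F = (exp(-y), -3*sin(z), -6*y + exp(-x)) ≠ 0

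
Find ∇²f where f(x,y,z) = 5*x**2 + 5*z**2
20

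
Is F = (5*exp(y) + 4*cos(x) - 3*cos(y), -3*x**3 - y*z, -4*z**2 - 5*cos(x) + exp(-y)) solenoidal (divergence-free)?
No, ∇·F = -9*z - 4*sin(x)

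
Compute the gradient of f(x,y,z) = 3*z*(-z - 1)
(0, 0, -6*z - 3)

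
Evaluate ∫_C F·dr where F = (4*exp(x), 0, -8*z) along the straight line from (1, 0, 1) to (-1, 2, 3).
-32 - 8*sinh(1)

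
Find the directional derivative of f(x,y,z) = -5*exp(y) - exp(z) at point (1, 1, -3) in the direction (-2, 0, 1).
-sqrt(5)*exp(-3)/5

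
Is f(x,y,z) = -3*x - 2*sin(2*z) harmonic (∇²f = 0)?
No, ∇²f = 8*sin(2*z)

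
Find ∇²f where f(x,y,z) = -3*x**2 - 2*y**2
-10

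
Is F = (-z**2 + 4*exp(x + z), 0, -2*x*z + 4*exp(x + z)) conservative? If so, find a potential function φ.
Yes, F is conservative. φ = -x*z**2 + 4*exp(x + z)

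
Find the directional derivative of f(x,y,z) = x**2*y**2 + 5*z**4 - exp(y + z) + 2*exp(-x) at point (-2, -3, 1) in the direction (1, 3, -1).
2*sqrt(11)*(-64*exp(2) - exp(4) - 1)*exp(-2)/11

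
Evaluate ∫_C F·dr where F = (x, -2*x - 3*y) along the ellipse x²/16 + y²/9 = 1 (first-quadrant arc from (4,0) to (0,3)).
-43/2 - 6*pi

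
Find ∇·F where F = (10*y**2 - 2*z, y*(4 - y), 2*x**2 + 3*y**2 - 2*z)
2 - 2*y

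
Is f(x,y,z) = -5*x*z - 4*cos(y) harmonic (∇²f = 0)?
No, ∇²f = 4*cos(y)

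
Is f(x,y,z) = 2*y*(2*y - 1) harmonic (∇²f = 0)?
No, ∇²f = 8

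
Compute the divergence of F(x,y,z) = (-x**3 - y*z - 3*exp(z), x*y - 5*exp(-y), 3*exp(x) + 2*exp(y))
-3*x**2 + x + 5*exp(-y)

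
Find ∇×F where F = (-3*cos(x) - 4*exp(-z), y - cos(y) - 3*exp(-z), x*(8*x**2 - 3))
(-3*exp(-z), -24*x**2 + 3 + 4*exp(-z), 0)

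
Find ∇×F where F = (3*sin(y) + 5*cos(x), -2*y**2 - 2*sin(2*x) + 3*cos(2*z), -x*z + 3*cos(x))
(6*sin(2*z), z + 3*sin(x), -4*cos(2*x) - 3*cos(y))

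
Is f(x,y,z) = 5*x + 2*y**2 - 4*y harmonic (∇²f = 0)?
No, ∇²f = 4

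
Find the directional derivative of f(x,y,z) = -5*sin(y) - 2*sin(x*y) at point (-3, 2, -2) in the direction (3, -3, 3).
5*sqrt(3)*(-2*cos(6) + cos(2))/3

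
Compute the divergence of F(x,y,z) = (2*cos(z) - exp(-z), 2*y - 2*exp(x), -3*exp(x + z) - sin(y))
2 - 3*exp(x + z)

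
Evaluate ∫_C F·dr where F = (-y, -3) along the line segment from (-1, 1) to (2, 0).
3/2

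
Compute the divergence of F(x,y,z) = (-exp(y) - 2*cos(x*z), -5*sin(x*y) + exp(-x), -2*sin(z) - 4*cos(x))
-5*x*cos(x*y) + 2*z*sin(x*z) - 2*cos(z)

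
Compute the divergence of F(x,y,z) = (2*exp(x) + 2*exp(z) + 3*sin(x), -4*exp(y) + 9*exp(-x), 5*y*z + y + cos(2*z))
5*y + 2*exp(x) - 4*exp(y) - 2*sin(2*z) + 3*cos(x)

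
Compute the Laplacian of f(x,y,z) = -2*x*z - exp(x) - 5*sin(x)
-exp(x) + 5*sin(x)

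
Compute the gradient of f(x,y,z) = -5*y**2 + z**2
(0, -10*y, 2*z)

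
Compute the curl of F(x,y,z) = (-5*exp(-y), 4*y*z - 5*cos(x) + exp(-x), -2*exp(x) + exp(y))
(-4*y + exp(y), 2*exp(x), 5*sin(x) - 5*exp(-y) - exp(-x))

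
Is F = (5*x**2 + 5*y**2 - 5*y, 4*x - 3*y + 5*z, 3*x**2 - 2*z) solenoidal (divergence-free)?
No, ∇·F = 10*x - 5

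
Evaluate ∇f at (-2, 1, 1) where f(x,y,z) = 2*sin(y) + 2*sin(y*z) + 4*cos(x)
(4*sin(2), 4*cos(1), 2*cos(1))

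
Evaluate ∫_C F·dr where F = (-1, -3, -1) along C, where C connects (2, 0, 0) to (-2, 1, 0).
1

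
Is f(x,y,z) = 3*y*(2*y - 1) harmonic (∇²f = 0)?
No, ∇²f = 12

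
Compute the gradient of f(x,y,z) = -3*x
(-3, 0, 0)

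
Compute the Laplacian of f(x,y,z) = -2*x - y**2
-2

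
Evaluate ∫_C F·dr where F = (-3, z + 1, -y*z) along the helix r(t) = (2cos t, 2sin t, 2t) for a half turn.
4 - 8*pi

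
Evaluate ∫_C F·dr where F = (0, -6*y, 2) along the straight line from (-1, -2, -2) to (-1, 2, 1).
6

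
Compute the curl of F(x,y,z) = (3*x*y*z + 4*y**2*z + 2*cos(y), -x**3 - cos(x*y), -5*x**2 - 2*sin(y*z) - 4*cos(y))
(-2*z*cos(y*z) + 4*sin(y), 3*x*y + 10*x + 4*y**2, -3*x**2 - 3*x*z - 8*y*z + y*sin(x*y) + 2*sin(y))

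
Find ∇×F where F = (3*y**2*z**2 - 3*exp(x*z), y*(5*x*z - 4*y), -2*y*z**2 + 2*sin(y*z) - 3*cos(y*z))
(-5*x*y - 2*z**2 + 3*z*sin(y*z) + 2*z*cos(y*z), -3*x*exp(x*z) + 6*y**2*z, y*z*(5 - 6*z))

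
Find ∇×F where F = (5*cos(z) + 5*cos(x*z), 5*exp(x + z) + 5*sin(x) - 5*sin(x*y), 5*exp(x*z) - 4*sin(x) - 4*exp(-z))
(-5*exp(x + z), -5*x*sin(x*z) - 5*z*exp(x*z) - 5*sin(z) + 4*cos(x), -5*y*cos(x*y) + 5*exp(x + z) + 5*cos(x))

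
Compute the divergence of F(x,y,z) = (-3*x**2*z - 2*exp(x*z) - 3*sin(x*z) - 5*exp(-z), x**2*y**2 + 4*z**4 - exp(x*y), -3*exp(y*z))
2*x**2*y - 6*x*z - x*exp(x*y) - 3*y*exp(y*z) - 2*z*exp(x*z) - 3*z*cos(x*z)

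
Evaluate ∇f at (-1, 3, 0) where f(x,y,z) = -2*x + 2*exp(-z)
(-2, 0, -2)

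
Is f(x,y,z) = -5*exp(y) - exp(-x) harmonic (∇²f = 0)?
No, ∇²f = -5*exp(y) - exp(-x)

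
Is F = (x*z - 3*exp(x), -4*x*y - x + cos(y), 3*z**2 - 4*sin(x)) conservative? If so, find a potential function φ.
No, ∇×F = (0, x + 4*cos(x), -4*y - 1) ≠ 0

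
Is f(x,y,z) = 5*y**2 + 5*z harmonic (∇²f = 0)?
No, ∇²f = 10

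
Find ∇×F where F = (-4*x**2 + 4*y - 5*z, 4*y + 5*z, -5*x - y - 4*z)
(-6, 0, -4)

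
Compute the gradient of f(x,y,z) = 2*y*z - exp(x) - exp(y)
(-exp(x), 2*z - exp(y), 2*y)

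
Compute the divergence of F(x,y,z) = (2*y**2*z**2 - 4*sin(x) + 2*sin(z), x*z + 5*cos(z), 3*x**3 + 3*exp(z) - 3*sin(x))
3*exp(z) - 4*cos(x)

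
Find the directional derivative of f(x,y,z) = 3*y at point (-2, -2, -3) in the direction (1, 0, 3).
0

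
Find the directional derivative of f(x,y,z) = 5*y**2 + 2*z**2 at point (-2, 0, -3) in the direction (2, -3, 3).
-18*sqrt(22)/11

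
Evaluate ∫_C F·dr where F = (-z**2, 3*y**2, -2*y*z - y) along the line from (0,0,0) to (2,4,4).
8/3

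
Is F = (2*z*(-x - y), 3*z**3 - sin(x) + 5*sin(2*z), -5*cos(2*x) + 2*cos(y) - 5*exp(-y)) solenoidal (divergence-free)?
No, ∇·F = -2*z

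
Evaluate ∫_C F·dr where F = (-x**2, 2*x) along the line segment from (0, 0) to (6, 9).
-18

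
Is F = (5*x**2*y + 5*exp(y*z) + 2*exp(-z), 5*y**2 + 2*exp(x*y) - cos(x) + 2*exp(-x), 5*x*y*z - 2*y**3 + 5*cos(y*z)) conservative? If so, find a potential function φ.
No, ∇×F = (5*x*z - 6*y**2 - 5*z*sin(y*z), (5*y*(-z + exp(y*z))*exp(z) - 2)*exp(-z), -5*x**2 + 2*y*exp(x*y) - 5*z*exp(y*z) + sin(x) - 2*exp(-x)) ≠ 0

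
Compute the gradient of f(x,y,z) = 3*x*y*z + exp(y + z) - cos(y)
(3*y*z, 3*x*z + exp(y + z) + sin(y), 3*x*y + exp(y + z))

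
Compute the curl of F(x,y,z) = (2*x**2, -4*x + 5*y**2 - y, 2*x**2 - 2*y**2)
(-4*y, -4*x, -4)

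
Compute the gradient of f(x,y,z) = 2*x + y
(2, 1, 0)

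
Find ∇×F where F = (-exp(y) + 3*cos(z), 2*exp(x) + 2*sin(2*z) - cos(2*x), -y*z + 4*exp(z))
(-z - 4*cos(2*z), -3*sin(z), 2*exp(x) + exp(y) + 2*sin(2*x))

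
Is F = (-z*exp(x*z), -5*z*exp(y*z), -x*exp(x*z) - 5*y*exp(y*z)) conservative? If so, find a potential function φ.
Yes, F is conservative. φ = -exp(x*z) - 5*exp(y*z)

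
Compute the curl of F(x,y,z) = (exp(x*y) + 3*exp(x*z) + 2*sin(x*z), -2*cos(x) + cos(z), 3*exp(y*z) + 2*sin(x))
(3*z*exp(y*z) + sin(z), 3*x*exp(x*z) + 2*x*cos(x*z) - 2*cos(x), -x*exp(x*y) + 2*sin(x))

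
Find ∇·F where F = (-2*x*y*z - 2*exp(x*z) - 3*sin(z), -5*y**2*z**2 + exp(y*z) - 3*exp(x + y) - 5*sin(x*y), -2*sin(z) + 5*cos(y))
-5*x*cos(x*y) - 10*y*z**2 - 2*y*z - 2*z*exp(x*z) + z*exp(y*z) - 3*exp(x + y) - 2*cos(z)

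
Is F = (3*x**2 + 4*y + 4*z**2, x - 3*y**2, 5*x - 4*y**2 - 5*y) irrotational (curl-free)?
No, ∇×F = (-8*y - 5, 8*z - 5, -3)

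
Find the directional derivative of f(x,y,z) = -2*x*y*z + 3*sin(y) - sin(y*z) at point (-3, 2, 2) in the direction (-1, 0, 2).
4*sqrt(5)*(8 - cos(4))/5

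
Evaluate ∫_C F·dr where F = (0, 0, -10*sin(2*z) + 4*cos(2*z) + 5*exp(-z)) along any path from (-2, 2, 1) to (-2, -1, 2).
5*cos(4) - 2*sin(2) + 2*sin(4) - 5*exp(-2) + 5*exp(-1) - 5*cos(2)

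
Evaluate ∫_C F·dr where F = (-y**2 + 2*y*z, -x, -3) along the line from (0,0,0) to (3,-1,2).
-19/2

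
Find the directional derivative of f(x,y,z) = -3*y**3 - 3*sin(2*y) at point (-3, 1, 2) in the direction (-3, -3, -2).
9*sqrt(22)*(2*cos(2) + 3)/22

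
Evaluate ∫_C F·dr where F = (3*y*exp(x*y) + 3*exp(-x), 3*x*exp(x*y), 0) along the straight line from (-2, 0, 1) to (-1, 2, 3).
-3*E - 3 + 3*exp(-2) + 3*exp(2)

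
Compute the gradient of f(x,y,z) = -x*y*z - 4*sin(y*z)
(-y*z, -z*(x + 4*cos(y*z)), -y*(x + 4*cos(y*z)))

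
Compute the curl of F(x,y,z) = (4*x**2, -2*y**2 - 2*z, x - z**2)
(2, -1, 0)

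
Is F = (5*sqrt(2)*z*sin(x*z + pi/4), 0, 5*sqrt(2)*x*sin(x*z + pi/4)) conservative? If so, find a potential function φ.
Yes, F is conservative. φ = -5*sqrt(2)*cos(x*z + pi/4)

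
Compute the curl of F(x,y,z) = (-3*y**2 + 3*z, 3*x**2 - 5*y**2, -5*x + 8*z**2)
(0, 8, 6*x + 6*y)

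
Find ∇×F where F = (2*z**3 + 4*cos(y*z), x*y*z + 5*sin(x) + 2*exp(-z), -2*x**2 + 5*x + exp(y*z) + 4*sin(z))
(-x*y + z*exp(y*z) + 2*exp(-z), 4*x - 4*y*sin(y*z) + 6*z**2 - 5, y*z + 4*z*sin(y*z) + 5*cos(x))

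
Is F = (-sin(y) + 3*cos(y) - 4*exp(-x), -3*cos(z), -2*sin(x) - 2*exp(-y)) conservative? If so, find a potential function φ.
No, ∇×F = (-3*sin(z) + 2*exp(-y), 2*cos(x), 3*sin(y) + cos(y)) ≠ 0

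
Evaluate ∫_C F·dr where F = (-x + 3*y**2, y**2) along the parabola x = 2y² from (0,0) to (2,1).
4/3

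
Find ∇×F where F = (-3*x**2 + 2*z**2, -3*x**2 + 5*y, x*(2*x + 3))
(0, -4*x + 4*z - 3, -6*x)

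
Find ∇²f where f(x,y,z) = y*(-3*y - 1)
-6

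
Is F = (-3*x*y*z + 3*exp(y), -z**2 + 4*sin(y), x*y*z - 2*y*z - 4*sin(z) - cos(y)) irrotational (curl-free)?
No, ∇×F = (x*z + sin(y), y*(-3*x - z), 3*x*z - 3*exp(y))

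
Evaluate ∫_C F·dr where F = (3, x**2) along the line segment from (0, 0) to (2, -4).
2/3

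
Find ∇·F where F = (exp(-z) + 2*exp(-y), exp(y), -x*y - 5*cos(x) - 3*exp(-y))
exp(y)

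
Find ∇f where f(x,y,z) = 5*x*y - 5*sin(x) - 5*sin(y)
(5*y - 5*cos(x), 5*x - 5*cos(y), 0)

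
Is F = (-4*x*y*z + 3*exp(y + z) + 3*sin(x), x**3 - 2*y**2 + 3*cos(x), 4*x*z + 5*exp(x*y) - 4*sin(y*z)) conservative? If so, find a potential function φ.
No, ∇×F = (5*x*exp(x*y) - 4*z*cos(y*z), -4*x*y - 5*y*exp(x*y) - 4*z + 3*exp(y + z), 3*x**2 + 4*x*z - 3*exp(y + z) - 3*sin(x)) ≠ 0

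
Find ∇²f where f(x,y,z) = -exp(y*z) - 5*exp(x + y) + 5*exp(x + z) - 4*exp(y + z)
-y**2*exp(y*z) - z**2*exp(y*z) - 10*exp(x + y) + 10*exp(x + z) - 8*exp(y + z)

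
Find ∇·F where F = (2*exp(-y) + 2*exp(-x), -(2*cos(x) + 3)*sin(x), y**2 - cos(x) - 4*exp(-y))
-2*exp(-x)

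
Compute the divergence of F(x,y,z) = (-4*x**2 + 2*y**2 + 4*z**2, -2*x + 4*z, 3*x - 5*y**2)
-8*x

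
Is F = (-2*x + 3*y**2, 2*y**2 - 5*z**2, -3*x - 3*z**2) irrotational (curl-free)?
No, ∇×F = (10*z, 3, -6*y)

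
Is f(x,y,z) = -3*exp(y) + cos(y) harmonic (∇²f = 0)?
No, ∇²f = -3*exp(y) - cos(y)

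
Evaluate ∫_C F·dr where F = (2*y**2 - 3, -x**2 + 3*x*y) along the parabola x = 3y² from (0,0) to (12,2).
-48/5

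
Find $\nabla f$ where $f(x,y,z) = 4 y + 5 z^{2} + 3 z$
(0, 4, 10*z + 3)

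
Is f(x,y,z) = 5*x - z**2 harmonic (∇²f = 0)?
No, ∇²f = -2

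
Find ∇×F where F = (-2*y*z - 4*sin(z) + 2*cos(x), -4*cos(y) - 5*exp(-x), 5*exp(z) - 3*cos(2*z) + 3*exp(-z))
(0, -2*y - 4*cos(z), 2*z + 5*exp(-x))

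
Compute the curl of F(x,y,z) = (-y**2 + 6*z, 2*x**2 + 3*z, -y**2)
(-2*y - 3, 6, 4*x + 2*y)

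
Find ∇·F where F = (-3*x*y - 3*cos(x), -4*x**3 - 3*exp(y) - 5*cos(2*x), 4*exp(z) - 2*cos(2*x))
-3*y - 3*exp(y) + 4*exp(z) + 3*sin(x)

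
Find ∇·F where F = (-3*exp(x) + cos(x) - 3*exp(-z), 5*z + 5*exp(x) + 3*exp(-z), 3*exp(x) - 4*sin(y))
-3*exp(x) - sin(x)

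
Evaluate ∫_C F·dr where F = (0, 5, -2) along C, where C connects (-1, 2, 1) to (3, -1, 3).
-19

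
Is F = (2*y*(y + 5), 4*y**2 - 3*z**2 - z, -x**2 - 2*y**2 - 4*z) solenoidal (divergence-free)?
No, ∇·F = 8*y - 4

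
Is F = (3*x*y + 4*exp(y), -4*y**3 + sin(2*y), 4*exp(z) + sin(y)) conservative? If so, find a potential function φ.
No, ∇×F = (cos(y), 0, -3*x - 4*exp(y)) ≠ 0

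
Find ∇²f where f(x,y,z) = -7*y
0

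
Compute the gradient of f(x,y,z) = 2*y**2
(0, 4*y, 0)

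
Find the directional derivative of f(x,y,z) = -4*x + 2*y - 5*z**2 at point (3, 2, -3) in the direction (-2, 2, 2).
12*sqrt(3)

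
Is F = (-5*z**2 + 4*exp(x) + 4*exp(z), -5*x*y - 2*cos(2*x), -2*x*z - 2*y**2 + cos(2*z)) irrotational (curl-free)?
No, ∇×F = (-4*y, -8*z + 4*exp(z), -5*y + 4*sin(2*x))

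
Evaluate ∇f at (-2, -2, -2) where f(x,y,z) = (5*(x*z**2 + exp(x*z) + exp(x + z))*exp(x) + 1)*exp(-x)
(-10*exp(4) - exp(2) + 5*exp(-4) + 20, 0, -10*exp(4) + 5*exp(-4) + 40)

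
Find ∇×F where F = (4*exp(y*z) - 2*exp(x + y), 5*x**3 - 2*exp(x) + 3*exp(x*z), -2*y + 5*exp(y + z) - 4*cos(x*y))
(-3*x*exp(x*z) + 4*x*sin(x*y) + 5*exp(y + z) - 2, 4*y*(exp(y*z) - sin(x*y)), 15*x**2 + 3*z*exp(x*z) - 4*z*exp(y*z) - 2*exp(x) + 2*exp(x + y))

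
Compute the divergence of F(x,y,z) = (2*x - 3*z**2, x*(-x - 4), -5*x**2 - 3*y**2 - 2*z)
0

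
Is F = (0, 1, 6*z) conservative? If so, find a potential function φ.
Yes, F is conservative. φ = y + 3*z**2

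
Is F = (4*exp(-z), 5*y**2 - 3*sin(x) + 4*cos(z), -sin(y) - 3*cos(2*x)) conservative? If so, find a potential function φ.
No, ∇×F = (4*sin(z) - cos(y), -6*sin(2*x) - 4*exp(-z), -3*cos(x)) ≠ 0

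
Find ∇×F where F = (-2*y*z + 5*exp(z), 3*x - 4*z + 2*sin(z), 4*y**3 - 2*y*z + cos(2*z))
(12*y**2 - 2*z - 2*cos(z) + 4, -2*y + 5*exp(z), 2*z + 3)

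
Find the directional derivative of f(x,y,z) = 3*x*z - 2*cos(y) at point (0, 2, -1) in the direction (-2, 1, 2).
2*sin(2)/3 + 2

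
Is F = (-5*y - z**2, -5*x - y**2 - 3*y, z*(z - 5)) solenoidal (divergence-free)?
No, ∇·F = -2*y + 2*z - 8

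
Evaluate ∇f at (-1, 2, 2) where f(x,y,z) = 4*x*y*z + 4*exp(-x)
(16 - 4*E, -8, -8)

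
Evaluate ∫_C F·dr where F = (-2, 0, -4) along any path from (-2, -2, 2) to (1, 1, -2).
10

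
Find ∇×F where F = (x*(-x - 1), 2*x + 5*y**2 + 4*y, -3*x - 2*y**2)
(-4*y, 3, 2)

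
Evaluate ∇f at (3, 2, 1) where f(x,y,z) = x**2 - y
(6, -1, 0)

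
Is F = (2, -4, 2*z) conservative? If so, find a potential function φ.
Yes, F is conservative. φ = 2*x - 4*y + z**2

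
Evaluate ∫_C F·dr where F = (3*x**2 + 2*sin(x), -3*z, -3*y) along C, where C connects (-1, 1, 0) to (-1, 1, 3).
-9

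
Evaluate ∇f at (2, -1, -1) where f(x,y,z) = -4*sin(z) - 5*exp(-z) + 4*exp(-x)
(-4*exp(-2), 0, -4*cos(1) + 5*E)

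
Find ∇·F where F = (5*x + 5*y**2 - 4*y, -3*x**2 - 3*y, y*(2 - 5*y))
2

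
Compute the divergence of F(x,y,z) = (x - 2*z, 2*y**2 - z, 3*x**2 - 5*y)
4*y + 1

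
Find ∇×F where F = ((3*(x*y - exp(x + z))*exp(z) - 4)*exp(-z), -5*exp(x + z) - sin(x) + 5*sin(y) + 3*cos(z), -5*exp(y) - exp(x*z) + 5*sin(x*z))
(-5*exp(y) + 5*exp(x + z) + 3*sin(z), z*exp(x*z) - 5*z*cos(x*z) - 3*exp(x + z) + 4*exp(-z), -3*x - 5*exp(x + z) - cos(x))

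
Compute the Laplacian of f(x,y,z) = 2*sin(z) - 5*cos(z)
-2*sin(z) + 5*cos(z)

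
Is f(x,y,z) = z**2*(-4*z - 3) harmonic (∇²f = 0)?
No, ∇²f = -24*z - 6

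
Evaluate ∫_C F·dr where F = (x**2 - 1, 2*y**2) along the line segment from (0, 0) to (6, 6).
210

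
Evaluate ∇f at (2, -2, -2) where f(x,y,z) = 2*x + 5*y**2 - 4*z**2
(2, -20, 16)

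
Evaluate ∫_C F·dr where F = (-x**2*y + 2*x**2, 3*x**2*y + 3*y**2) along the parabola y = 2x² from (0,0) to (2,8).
11408/15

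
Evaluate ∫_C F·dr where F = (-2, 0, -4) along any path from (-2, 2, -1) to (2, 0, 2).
-20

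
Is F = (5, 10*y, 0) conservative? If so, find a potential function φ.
Yes, F is conservative. φ = 5*x + 5*y**2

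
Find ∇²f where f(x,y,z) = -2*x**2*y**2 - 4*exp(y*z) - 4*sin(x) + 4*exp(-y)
-4*x**2 - 4*y**2*exp(y*z) - 4*y**2 - 4*z**2*exp(y*z) + 4*sin(x) + 4*exp(-y)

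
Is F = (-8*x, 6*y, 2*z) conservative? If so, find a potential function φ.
Yes, F is conservative. φ = -4*x**2 + 3*y**2 + z**2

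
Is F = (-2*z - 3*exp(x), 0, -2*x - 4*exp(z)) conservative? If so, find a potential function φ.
Yes, F is conservative. φ = -2*x*z - 3*exp(x) - 4*exp(z)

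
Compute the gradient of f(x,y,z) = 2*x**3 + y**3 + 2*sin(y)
(6*x**2, 3*y**2 + 2*cos(y), 0)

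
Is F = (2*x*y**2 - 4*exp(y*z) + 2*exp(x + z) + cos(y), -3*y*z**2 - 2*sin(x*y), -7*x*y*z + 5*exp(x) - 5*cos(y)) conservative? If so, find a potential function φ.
No, ∇×F = (-7*x*z + 6*y*z + 5*sin(y), 7*y*z - 4*y*exp(y*z) - 5*exp(x) + 2*exp(x + z), -4*x*y - 2*y*cos(x*y) + 4*z*exp(y*z) + sin(y)) ≠ 0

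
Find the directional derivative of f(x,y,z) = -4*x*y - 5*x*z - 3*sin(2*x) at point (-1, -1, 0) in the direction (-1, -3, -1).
3*sqrt(11)*(-7 + 2*cos(2))/11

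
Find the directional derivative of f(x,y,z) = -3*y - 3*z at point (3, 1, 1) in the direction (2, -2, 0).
3*sqrt(2)/2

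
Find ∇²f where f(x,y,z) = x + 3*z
0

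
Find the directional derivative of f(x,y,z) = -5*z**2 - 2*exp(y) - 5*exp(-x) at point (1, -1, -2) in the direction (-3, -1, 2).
sqrt(14)*(-13 + 40*E)*exp(-1)/14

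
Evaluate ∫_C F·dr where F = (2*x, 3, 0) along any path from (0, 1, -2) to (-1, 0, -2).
-2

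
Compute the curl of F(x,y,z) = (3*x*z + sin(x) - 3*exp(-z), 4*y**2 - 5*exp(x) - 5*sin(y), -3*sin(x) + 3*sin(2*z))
(0, 3*x + 3*cos(x) + 3*exp(-z), -5*exp(x))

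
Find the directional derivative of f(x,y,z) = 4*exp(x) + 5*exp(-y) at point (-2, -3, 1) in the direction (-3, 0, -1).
-6*sqrt(10)*exp(-2)/5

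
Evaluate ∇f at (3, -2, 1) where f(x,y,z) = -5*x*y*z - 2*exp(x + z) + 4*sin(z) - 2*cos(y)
(10 - 2*exp(4), -15 - 2*sin(2), -2*exp(4) + 4*cos(1) + 30)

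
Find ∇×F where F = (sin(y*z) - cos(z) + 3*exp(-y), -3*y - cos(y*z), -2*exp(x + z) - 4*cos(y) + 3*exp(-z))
(-y*sin(y*z) + 4*sin(y), y*cos(y*z) + 2*exp(x + z) + sin(z), -z*cos(y*z) + 3*exp(-y))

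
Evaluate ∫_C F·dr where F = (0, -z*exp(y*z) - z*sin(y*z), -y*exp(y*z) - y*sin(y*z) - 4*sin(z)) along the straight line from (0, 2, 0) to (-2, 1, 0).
0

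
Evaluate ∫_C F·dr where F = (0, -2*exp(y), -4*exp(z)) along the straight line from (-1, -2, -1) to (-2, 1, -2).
2*(-exp(3) - 1 + 2*E)*exp(-2)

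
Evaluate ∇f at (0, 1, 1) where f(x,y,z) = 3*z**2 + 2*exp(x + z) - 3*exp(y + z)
(2*E, -3*exp(2), -3*exp(2) + 2*E + 6)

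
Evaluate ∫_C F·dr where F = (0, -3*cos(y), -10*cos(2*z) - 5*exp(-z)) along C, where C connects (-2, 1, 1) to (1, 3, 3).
-5*exp(-1) - 3*sin(3) + 5*exp(-3) - 5*sin(6) + 3*sin(1) + 5*sin(2)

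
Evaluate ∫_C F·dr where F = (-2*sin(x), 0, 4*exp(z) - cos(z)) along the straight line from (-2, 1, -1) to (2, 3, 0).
-4*exp(-1) - sin(1) + 4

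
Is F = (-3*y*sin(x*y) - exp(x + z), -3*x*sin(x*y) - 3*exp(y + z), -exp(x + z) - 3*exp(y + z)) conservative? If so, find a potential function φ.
Yes, F is conservative. φ = -exp(x + z) - 3*exp(y + z) + 3*cos(x*y)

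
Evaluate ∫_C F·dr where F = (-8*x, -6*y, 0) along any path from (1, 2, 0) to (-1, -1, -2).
9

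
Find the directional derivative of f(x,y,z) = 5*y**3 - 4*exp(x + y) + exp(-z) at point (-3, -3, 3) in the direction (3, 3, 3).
sqrt(3)*(-exp(3) - 8 + 135*exp(6))*exp(-6)/3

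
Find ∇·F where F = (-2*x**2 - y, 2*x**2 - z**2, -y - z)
-4*x - 1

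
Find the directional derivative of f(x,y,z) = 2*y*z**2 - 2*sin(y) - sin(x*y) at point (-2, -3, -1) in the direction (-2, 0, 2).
3*sqrt(2)*(4 - cos(6))/2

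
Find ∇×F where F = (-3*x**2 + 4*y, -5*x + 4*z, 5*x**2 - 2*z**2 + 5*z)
(-4, -10*x, -9)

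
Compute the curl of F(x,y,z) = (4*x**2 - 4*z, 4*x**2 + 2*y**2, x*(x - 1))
(0, -2*x - 3, 8*x)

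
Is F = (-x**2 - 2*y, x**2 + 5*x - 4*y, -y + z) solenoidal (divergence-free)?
No, ∇·F = -2*x - 3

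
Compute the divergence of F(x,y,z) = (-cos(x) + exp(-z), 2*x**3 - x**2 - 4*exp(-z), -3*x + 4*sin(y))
sin(x)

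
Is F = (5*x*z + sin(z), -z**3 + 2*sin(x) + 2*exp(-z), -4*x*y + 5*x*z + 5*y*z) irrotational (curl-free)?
No, ∇×F = (-4*x + 3*z**2 + 5*z + 2*exp(-z), 5*x + 4*y - 5*z + cos(z), 2*cos(x))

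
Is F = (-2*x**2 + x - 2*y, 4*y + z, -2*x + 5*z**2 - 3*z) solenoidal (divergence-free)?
No, ∇·F = -4*x + 10*z + 2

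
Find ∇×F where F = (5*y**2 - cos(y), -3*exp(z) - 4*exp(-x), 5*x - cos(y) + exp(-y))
(3*exp(z) + sin(y) - exp(-y), -5, -10*y - sin(y) + 4*exp(-x))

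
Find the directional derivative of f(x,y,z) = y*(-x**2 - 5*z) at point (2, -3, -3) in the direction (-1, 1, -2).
-31*sqrt(6)/6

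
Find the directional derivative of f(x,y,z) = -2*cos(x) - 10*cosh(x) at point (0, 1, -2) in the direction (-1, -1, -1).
0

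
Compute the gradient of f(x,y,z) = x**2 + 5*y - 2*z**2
(2*x, 5, -4*z)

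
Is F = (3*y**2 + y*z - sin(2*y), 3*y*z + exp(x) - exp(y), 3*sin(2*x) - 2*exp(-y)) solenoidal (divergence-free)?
No, ∇·F = 3*z - exp(y)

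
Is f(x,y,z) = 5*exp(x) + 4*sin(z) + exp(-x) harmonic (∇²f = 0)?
No, ∇²f = 5*exp(x) - 4*sin(z) + exp(-x)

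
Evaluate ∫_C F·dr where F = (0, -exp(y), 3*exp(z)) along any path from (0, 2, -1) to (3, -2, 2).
(-3*E - 1 + 4*exp(4))*exp(-2)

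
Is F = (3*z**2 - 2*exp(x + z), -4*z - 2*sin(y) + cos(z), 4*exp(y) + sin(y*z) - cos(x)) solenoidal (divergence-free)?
No, ∇·F = y*cos(y*z) - 2*exp(x + z) - 2*cos(y)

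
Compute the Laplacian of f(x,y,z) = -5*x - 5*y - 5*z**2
-10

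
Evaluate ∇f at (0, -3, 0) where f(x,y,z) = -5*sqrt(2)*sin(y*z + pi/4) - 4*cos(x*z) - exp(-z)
(0, 0, 16)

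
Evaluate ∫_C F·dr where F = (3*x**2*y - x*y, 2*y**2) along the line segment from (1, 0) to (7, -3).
-702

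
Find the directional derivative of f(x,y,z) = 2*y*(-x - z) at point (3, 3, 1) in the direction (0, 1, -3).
sqrt(10)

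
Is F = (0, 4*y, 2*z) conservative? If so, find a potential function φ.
Yes, F is conservative. φ = 2*y**2 + z**2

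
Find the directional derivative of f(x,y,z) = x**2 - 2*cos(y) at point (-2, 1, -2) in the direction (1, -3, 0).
-sqrt(10)*(2 + 3*sin(1))/5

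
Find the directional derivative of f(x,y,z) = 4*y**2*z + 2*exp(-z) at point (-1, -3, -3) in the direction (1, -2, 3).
3*sqrt(14)*(-exp(3) - 6)/7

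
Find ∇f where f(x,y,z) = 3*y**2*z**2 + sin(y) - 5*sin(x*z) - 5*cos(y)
(-5*z*cos(x*z), 6*y*z**2 + 5*sin(y) + cos(y), -5*x*cos(x*z) + 6*y**2*z)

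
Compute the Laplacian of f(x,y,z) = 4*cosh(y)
4*cosh(y)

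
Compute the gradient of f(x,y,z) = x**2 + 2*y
(2*x, 2, 0)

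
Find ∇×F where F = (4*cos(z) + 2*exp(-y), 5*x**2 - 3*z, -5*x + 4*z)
(3, 5 - 4*sin(z), 10*x + 2*exp(-y))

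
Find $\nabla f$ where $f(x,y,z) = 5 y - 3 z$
(0, 5, -3)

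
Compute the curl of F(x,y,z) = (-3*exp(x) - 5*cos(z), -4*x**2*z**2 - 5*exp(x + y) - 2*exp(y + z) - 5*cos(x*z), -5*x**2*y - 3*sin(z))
(8*x**2*z - 5*x**2 - 5*x*sin(x*z) + 2*exp(y + z), 10*x*y + 5*sin(z), -8*x*z**2 + 5*z*sin(x*z) - 5*exp(x + y))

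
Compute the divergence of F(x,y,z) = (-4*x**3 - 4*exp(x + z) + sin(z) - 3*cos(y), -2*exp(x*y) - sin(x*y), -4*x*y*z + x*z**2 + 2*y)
-12*x**2 - 4*x*y + 2*x*z - 2*x*exp(x*y) - x*cos(x*y) - 4*exp(x + z)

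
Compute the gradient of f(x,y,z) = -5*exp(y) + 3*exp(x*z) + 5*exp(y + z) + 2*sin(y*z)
(3*z*exp(x*z), 2*z*cos(y*z) - 5*exp(y) + 5*exp(y + z), 3*x*exp(x*z) + 2*y*cos(y*z) + 5*exp(y + z))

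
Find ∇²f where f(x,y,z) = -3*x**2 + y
-6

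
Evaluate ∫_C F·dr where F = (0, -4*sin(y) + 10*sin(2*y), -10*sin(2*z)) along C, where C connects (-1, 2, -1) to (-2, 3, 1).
-5*cos(6) + 4*cos(3) + 5*cos(4) - 4*cos(2)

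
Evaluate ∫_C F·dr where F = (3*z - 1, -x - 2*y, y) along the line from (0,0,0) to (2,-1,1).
1/2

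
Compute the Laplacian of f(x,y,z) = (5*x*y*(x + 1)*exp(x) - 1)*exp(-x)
10*y - exp(-x)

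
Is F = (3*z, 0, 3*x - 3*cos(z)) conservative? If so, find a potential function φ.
Yes, F is conservative. φ = 3*x*z - 3*sin(z)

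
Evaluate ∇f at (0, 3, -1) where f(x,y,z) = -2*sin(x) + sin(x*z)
(-3, 0, 0)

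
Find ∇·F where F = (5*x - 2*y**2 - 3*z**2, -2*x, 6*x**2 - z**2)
5 - 2*z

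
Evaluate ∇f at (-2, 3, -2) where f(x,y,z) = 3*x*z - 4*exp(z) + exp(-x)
(-exp(2) - 6, 0, -6 - 4*exp(-2))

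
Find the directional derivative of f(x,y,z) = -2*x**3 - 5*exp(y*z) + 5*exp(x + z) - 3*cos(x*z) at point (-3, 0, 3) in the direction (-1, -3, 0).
sqrt(10)*(9*sin(9) + 94)/10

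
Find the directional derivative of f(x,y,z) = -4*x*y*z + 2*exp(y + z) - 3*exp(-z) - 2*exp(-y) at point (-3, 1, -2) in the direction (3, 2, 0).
8*sqrt(13)*(1 - 3*E)*exp(-1)/13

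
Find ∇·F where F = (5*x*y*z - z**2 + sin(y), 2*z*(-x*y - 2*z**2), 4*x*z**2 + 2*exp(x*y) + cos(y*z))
6*x*z + 5*y*z - y*sin(y*z)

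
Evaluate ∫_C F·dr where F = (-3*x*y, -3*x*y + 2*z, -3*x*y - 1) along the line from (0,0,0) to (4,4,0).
-128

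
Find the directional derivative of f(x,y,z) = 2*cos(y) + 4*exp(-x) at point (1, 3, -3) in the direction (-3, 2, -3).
2*sqrt(22)*(-E*sin(3) + 3)*exp(-1)/11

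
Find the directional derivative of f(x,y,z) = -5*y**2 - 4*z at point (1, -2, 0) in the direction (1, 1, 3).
8*sqrt(11)/11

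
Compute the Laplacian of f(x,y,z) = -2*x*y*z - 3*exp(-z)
-3*exp(-z)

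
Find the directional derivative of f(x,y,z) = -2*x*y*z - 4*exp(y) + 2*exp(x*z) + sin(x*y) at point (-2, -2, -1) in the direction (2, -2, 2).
2*sqrt(3)*(-3*exp(4) - 4*exp(2) + 2)*exp(-2)/3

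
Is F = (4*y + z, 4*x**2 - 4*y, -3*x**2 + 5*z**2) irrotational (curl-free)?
No, ∇×F = (0, 6*x + 1, 8*x - 4)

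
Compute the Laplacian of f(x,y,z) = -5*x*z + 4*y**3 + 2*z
24*y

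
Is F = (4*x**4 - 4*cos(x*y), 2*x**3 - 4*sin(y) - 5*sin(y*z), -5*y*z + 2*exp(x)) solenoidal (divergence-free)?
No, ∇·F = 16*x**3 + 4*y*sin(x*y) - 5*y - 5*z*cos(y*z) - 4*cos(y)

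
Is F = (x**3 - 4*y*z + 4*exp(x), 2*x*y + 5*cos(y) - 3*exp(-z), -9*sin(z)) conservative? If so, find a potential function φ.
No, ∇×F = (-3*exp(-z), -4*y, 2*y + 4*z) ≠ 0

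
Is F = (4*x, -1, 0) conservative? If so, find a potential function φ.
Yes, F is conservative. φ = 2*x**2 - y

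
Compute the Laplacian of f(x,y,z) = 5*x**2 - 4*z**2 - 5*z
2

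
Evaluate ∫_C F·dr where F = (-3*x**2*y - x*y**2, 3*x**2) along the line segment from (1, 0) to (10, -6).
5661/2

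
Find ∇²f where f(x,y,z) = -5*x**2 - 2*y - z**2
-12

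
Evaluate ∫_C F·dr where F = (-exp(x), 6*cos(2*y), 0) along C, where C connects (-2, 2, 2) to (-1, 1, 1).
(-E + 1 + 3*(-sin(4) + sin(2))*exp(2))*exp(-2)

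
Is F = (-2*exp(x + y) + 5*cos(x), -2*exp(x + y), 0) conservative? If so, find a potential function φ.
Yes, F is conservative. φ = -2*exp(x + y) + 5*sin(x)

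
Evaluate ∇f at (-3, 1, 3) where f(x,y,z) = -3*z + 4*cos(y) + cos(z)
(0, -4*sin(1), -3 - sin(3))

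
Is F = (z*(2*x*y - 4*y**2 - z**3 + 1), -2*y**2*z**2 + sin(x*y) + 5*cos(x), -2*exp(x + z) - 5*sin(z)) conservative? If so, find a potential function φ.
No, ∇×F = (4*y**2*z, 2*x*y - 4*y**2 - 4*z**3 + 2*exp(x + z) + 1, y*cos(x*y) - 2*z*(x - 4*y) - 5*sin(x)) ≠ 0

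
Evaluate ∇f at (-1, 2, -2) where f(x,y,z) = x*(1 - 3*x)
(7, 0, 0)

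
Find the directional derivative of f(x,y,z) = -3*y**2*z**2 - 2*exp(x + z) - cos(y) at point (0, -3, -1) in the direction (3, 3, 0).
sqrt(2)*(-2 + E*(18 - sin(3)))*exp(-1)/2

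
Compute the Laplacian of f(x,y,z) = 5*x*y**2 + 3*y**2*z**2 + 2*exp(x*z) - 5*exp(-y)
2*x**2*exp(x*z) + 10*x + 6*y**2 + 2*z**2*exp(x*z) + 6*z**2 - 5*exp(-y)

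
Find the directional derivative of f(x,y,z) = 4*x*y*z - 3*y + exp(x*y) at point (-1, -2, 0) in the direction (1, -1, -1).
sqrt(3)*(-exp(2) - 5)/3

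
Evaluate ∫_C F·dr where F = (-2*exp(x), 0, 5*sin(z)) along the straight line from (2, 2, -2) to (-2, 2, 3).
5*cos(2) - 5*cos(3) + 4*sinh(2)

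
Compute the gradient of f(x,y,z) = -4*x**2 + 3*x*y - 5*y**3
(-8*x + 3*y, 3*x - 15*y**2, 0)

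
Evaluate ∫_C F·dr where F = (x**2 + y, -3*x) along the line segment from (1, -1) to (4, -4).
36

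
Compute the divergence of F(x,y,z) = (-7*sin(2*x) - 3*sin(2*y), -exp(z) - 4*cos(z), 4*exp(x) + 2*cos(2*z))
-4*sin(2*z) - 14*cos(2*x)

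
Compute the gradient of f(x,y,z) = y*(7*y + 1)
(0, 14*y + 1, 0)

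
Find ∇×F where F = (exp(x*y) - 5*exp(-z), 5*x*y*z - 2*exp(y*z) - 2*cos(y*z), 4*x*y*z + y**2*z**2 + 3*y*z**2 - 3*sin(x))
(-5*x*y + 4*x*z + 2*y*z**2 + 2*y*exp(y*z) - 2*y*sin(y*z) + 3*z**2, -4*y*z + 3*cos(x) + 5*exp(-z), -x*exp(x*y) + 5*y*z)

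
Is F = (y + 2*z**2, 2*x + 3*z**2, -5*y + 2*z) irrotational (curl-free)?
No, ∇×F = (-6*z - 5, 4*z, 1)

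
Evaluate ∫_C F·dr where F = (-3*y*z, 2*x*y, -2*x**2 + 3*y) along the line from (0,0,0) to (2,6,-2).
178/3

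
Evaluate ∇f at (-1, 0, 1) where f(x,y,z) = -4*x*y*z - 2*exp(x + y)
(-2*exp(-1), 4 - 2*exp(-1), 0)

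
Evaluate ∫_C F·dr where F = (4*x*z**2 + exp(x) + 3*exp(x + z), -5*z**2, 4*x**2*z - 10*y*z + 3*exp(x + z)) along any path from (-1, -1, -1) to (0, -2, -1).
-3*exp(-2) + 2*exp(-1) + 4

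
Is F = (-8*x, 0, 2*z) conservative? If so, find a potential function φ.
Yes, F is conservative. φ = -4*x**2 + z**2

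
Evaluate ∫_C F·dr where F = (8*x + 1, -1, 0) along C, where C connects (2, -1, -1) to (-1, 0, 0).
-16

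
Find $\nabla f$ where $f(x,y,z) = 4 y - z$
(0, 4, -1)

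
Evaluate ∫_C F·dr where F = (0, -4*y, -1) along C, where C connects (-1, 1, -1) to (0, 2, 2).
-9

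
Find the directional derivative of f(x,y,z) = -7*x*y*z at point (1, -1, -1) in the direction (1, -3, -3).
-49*sqrt(19)/19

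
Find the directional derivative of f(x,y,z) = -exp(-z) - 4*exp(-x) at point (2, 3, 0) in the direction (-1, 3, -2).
sqrt(14)*(-exp(2) - 2)*exp(-2)/7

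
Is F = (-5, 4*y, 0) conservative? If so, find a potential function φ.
Yes, F is conservative. φ = -5*x + 2*y**2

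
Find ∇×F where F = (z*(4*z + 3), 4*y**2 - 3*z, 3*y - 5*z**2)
(6, 8*z + 3, 0)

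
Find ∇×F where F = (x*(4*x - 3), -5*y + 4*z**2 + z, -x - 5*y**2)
(-10*y - 8*z - 1, 1, 0)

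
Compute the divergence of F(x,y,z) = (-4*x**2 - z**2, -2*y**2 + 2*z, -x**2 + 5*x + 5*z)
-8*x - 4*y + 5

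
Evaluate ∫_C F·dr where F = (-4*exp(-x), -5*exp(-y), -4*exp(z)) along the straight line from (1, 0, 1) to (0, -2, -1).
-8*exp(-1) - 1 + 4*E + 5*exp(2)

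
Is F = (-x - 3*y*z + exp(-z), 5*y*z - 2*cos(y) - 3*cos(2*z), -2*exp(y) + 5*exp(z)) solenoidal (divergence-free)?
No, ∇·F = 5*z + 5*exp(z) + 2*sin(y) - 1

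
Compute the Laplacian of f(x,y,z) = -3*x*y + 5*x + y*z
0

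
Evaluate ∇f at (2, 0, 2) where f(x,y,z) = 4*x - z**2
(4, 0, -4)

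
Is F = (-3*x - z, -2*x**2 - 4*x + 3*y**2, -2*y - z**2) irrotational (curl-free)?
No, ∇×F = (-2, -1, -4*x - 4)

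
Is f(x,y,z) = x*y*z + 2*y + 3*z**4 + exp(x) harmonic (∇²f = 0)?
No, ∇²f = 36*z**2 + exp(x)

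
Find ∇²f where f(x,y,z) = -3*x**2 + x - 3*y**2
-12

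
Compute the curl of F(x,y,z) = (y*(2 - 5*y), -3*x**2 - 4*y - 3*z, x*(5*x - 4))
(3, 4 - 10*x, -6*x + 10*y - 2)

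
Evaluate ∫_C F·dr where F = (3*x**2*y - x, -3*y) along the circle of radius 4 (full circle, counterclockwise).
-192*pi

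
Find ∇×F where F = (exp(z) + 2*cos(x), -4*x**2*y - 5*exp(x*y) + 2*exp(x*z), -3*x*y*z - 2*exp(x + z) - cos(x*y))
(x*(-3*z - 2*exp(x*z) + sin(x*y)), 3*y*z - y*sin(x*y) + exp(z) + 2*exp(x + z), -8*x*y - 5*y*exp(x*y) + 2*z*exp(x*z))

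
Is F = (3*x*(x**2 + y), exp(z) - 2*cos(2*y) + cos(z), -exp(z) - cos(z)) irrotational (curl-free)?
No, ∇×F = (-exp(z) + sin(z), 0, -3*x)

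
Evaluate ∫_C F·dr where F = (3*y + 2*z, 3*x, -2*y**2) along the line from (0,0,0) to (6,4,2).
188/3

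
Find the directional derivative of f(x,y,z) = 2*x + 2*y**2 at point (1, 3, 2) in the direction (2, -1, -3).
-4*sqrt(14)/7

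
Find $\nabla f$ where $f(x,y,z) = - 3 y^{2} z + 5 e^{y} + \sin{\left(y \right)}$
(0, -6*y*z + 5*exp(y) + cos(y), -3*y**2)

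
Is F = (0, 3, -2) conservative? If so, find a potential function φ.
Yes, F is conservative. φ = 3*y - 2*z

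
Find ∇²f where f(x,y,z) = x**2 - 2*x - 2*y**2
-2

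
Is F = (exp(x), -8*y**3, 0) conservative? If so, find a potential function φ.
Yes, F is conservative. φ = -2*y**4 + exp(x)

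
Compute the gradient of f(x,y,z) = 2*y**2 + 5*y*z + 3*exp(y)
(0, 4*y + 5*z + 3*exp(y), 5*y)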